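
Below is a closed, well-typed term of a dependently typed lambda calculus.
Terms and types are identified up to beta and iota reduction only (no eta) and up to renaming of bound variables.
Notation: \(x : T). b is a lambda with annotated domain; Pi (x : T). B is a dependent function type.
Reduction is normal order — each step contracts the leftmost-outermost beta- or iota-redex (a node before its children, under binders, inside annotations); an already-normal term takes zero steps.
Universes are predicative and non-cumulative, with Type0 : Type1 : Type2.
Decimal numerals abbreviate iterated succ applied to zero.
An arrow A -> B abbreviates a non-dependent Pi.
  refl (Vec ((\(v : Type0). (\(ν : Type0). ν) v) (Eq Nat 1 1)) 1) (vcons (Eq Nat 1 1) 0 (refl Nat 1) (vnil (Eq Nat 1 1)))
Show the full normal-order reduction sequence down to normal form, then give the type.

normal-order reduction:
  refl (Vec ((\(v : Type0). (\(ν : Type0). ν) v) (Eq Nat 1 1)) 1) (vcons (Eq Nat 1 1) 0 (refl Nat 1) (vnil (Eq Nat 1 1)))
  ~> refl (Vec ((\(v : Type0). v) (Eq Nat 1 1)) 1) (vcons (Eq Nat 1 1) 0 (refl Nat 1) (vnil (Eq Nat 1 1)))
  ~> refl (Vec (Eq Nat 1 1) 1) (vcons (Eq Nat 1 1) 0 (refl Nat 1) (vnil (Eq Nat 1 1)))
type:
  Eq (Vec (Eq Nat 1 1) 1) (vcons (Eq Nat 1 1) 0 (refl Nat 1) (vnil (Eq Nat 1 1))) (vcons (Eq Nat 1 1) 0 (refl Nat 1) (vnil (Eq Nat 1 1)))


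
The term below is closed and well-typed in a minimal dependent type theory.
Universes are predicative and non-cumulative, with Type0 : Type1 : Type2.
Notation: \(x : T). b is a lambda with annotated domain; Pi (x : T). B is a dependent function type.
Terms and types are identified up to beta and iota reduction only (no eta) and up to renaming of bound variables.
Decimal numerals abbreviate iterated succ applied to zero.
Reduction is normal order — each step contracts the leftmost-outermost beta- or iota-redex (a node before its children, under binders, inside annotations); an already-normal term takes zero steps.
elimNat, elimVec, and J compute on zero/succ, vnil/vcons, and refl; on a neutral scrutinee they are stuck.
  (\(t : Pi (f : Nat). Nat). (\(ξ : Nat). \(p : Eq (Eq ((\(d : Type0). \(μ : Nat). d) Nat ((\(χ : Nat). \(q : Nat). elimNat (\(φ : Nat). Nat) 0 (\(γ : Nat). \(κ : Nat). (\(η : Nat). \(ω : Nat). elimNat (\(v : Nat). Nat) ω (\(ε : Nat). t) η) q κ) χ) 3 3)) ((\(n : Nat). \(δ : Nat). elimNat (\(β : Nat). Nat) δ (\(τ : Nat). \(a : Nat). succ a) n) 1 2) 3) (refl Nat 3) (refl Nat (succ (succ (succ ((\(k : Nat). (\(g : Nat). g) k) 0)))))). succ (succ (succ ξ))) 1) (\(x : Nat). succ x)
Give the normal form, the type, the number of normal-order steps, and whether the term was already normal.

resulting normal form:
  \(t : Eq (Eq Nat 3 3) (refl Nat 3) (refl Nat 3)). 4
the term's type:
  Pi (t : Eq (Eq Nat 3 3) (refl Nat 3) (refl Nat 3)). Nat
reduction steps (normal order): 12
already normal: no
first contracted redex: a beta-redex


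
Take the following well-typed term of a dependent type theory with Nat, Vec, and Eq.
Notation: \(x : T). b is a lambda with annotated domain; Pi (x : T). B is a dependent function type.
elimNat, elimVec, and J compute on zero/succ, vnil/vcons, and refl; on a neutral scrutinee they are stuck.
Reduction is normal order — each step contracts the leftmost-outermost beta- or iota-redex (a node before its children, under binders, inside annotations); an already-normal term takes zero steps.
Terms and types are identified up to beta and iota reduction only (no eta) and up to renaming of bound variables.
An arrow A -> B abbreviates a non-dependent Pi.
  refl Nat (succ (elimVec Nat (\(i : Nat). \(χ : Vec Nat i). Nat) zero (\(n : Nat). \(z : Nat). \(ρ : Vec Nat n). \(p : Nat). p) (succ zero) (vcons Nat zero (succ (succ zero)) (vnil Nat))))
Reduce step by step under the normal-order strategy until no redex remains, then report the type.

reduction (normal order):
  refl Nat (succ (elimVec Nat (\(i : Nat). \(χ : Vec Nat i). Nat) zero (\(n : Nat). \(z : Nat). \(ρ : Vec Nat n). \(p : Nat). p) (succ zero) (vcons Nat zero (succ (succ zero)) (vnil Nat))))
  ~> refl Nat (succ ((\(i : Nat). \(χ : Nat). \(n : Vec Nat i). \(z : Nat). z) zero (succ (succ zero)) (vnil Nat) (elimVec Nat (\(ρ : Nat). \(p : Vec Nat ρ). Nat) zero (\(e : Nat). \(c : Nat). \(g : Vec Nat e). \(θ : Nat). θ) zero (vnil Nat))))
  ~> refl Nat (succ ((\(i : Nat). \(χ : Vec Nat zero). \(n : Nat). n) (succ (succ zero)) (vnil Nat) (elimVec Nat (\(z : Nat). \(ρ : Vec Nat z). Nat) zero (\(p : Nat). \(e : Nat). \(c : Vec Nat p). \(g : Nat). g) zero (vnil Nat))))
  ~> refl Nat (succ ((\(i : Vec Nat zero). \(χ : Nat). χ) (vnil Nat) (elimVec Nat (\(n : Nat). \(z : Vec Nat n). Nat) zero (\(ρ : Nat). \(p : Nat). \(e : Vec Nat ρ). \(c : Nat). c) zero (vnil Nat))))
  ~> refl Nat (succ ((\(i : Nat). i) (elimVec Nat (\(χ : Nat). \(n : Vec Nat χ). Nat) zero (\(z : Nat). \(ρ : Nat). \(p : Vec Nat z). \(e : Nat). e) zero (vnil Nat))))
  ~> refl Nat (succ (elimVec Nat (\(i : Nat). \(χ : Vec Nat i). Nat) zero (\(n : Nat). \(z : Nat). \(ρ : Vec Nat n). \(p : Nat). p) zero (vnil Nat)))
  ~> refl Nat (succ zero)
the term's type:
  Eq Nat (succ zero) (succ zero)


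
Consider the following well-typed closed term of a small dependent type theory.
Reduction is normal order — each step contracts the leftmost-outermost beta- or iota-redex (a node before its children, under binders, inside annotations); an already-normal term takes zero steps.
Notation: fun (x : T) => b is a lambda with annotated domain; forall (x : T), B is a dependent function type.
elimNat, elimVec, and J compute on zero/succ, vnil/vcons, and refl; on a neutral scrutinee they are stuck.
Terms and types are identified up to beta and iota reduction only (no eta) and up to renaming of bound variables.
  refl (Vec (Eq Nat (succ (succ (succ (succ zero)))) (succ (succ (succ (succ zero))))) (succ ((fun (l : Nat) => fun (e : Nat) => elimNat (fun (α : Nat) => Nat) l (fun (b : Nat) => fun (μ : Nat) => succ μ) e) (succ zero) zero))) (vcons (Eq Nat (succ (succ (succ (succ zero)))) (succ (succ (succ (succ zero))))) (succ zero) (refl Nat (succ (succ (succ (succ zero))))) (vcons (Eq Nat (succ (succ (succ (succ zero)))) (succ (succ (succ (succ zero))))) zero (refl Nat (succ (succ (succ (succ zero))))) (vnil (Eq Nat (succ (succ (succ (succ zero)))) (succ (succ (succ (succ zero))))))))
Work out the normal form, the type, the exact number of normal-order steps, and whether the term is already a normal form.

reduced normal form:
  refl (Vec (Eq Nat (succ (succ (succ (succ zero)))) (succ (succ (succ (succ zero))))) (succ (succ zero))) (vcons (Eq Nat (succ (succ (succ (succ zero)))) (succ (succ (succ (succ zero))))) (succ zero) (refl Nat (succ (succ (succ (succ zero))))) (vcons (Eq Nat (succ (succ (succ (succ zero)))) (succ (succ (succ (succ zero))))) zero (refl Nat (succ (succ (succ (succ zero))))) (vnil (Eq Nat (succ (succ (succ (succ zero)))) (succ (succ (succ (succ zero))))))))
type:
  Eq (Vec (Eq Nat (succ (succ (succ (succ zero)))) (succ (succ (succ (succ zero))))) (succ (succ zero))) (vcons (Eq Nat (succ (succ (succ (succ zero)))) (succ (succ (succ (succ zero))))) (succ zero) (refl Nat (succ (succ (succ (succ zero))))) (vcons (Eq Nat (succ (succ (succ (succ zero)))) (succ (succ (succ (succ zero))))) zero (refl Nat (succ (succ (succ (succ zero))))) (vnil (Eq Nat (succ (succ (succ (succ zero)))) (succ (succ (succ (succ zero)))))))) (vcons (Eq Nat (succ (succ (succ (succ zero)))) (succ (succ (succ (succ zero))))) (succ zero) (refl Nat (succ (succ (succ (succ zero))))) (vcons (Eq Nat (succ (succ (succ (succ zero)))) (succ (succ (succ (succ zero))))) zero (refl Nat (succ (succ (succ (succ zero))))) (vnil (Eq Nat (succ (succ (succ (succ zero)))) (succ (succ (succ (succ zero))))))))
reduction steps (normal order): 3
started in normal form: no
first redex: a beta-redex


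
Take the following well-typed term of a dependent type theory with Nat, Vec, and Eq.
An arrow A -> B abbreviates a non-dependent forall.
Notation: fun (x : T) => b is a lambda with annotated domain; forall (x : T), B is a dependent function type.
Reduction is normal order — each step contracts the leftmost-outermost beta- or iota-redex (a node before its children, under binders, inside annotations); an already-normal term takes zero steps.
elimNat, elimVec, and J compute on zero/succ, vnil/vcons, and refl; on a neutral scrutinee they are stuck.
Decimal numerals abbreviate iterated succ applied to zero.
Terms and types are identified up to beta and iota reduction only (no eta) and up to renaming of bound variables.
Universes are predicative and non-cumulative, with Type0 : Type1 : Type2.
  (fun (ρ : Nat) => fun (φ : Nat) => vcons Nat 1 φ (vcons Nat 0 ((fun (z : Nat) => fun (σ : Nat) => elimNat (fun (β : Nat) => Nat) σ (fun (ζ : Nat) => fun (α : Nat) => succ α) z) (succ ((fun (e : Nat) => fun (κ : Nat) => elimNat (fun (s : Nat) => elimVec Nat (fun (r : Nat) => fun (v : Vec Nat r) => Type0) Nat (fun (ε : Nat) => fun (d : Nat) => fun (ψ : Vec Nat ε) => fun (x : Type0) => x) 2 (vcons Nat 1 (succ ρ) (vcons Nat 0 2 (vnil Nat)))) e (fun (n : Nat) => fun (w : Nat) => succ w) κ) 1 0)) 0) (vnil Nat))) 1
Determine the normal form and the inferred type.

normal form:
  fun (ρ : Nat) => vcons Nat 1 ρ (vcons Nat 0 2 (vnil Nat))
the term's type:
  Nat -> Vec Nat 2


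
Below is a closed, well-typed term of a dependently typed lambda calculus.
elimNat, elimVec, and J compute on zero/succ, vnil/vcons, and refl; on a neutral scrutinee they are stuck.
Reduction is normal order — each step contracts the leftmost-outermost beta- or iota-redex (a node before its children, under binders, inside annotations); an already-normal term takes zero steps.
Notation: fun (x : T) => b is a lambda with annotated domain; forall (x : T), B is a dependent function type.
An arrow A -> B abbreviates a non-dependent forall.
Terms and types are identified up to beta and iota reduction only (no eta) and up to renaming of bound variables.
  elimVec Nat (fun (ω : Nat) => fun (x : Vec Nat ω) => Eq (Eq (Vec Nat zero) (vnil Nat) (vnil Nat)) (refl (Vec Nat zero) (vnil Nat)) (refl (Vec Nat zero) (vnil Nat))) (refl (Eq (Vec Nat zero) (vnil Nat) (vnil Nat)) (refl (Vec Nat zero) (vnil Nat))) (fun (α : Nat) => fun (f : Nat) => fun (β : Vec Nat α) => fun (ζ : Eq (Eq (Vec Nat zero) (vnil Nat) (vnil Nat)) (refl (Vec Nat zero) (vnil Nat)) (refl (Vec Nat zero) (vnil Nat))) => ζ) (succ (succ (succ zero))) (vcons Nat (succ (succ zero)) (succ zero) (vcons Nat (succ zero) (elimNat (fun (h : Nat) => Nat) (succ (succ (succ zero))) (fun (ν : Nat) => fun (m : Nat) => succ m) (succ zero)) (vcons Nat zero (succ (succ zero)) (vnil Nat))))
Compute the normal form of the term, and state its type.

normal form:
  refl (Eq (Vec Nat zero) (vnil Nat) (vnil Nat)) (refl (Vec Nat zero) (vnil Nat))
type:
  Eq (Eq (Vec Nat zero) (vnil Nat) (vnil Nat)) (refl (Vec Nat zero) (vnil Nat)) (refl (Vec Nat zero) (vnil Nat))
observation: 16 normal-order steps separate the term from its normal form.


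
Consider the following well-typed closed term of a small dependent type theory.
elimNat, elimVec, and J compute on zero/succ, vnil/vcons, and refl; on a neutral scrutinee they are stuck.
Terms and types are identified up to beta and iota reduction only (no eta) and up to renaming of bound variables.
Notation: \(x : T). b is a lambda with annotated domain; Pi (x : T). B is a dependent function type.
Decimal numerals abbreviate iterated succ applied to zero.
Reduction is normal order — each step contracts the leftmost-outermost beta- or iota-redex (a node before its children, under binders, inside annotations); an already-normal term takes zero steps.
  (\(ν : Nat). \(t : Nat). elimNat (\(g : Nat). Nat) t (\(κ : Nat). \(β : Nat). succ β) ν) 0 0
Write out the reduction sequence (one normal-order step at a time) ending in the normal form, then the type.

normal-order reduction sequence:
  (\(ν : Nat). \(t : Nat). elimNat (\(g : Nat). Nat) t (\(κ : Nat). \(β : Nat). succ β) ν) 0 0
  ~> (\(ν : Nat). elimNat (\(t : Nat). Nat) ν (\(g : Nat). \(κ : Nat). succ κ) 0) 0
  ~> elimNat (\(ν : Nat). Nat) 0 (\(t : Nat). \(g : Nat). succ g) 0
  ~> 0
the term's type:
  Nat


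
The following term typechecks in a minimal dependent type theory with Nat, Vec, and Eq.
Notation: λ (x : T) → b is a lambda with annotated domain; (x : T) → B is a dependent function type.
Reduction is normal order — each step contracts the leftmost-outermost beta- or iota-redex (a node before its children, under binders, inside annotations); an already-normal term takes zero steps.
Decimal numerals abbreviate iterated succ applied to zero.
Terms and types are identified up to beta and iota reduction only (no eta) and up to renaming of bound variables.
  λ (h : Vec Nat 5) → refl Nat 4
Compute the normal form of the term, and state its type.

reduced normal form:
  λ (h : Vec Nat 5) → refl Nat 4
the term's type:
  (h : Vec Nat 5) → Eq Nat 4 4


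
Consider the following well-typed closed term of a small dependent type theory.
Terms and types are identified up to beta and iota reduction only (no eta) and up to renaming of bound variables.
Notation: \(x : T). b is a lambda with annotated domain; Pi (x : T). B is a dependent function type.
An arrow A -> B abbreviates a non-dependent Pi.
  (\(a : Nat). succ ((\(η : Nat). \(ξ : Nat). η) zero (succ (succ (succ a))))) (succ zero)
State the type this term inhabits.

type:
  Nat


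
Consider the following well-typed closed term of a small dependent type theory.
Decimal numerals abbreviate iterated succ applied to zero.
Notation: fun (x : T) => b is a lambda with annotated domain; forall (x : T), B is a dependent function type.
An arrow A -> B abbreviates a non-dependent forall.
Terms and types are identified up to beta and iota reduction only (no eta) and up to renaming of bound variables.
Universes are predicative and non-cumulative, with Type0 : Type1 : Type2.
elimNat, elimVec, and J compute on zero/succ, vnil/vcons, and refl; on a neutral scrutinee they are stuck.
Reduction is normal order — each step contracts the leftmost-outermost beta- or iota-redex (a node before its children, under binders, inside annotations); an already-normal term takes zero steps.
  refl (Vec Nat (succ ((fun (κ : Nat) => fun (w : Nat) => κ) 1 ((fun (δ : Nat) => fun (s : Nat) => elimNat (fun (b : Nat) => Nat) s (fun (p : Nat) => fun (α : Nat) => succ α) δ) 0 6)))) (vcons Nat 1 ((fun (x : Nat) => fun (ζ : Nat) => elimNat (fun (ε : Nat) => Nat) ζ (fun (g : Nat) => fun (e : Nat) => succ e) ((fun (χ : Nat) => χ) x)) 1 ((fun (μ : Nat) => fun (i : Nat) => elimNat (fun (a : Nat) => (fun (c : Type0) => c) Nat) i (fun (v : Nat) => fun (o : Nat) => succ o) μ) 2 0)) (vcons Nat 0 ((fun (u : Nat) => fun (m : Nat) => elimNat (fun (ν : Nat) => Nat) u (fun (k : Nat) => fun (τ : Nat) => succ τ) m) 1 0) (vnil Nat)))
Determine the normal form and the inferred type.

reduced normal form:
  refl (Vec Nat 2) (vcons Nat 1 3 (vcons Nat 0 1 (vnil Nat)))
the term's type:
  Eq (Vec Nat 2) (vcons Nat 1 3 (vcons Nat 0 1 (vnil Nat))) (vcons Nat 1 3 (vcons Nat 0 1 (vnil Nat)))


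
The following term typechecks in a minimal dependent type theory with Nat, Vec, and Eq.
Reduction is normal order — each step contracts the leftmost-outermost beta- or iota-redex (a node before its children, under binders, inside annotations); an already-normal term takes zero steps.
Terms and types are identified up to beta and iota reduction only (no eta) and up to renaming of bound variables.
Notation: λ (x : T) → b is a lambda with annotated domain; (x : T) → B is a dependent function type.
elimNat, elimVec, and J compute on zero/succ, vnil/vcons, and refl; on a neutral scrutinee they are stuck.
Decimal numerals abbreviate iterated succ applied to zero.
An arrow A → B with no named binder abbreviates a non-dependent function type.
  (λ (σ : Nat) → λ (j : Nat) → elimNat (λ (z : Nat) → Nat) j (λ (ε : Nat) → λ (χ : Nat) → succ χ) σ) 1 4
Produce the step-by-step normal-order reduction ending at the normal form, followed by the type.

normal-order reduction sequence:
  (λ (σ : Nat) → λ (j : Nat) → elimNat (λ (z : Nat) → Nat) j (λ (ε : Nat) → λ (χ : Nat) → succ χ) σ) 1 4
  ~> (λ (σ : Nat) → elimNat (λ (j : Nat) → Nat) σ (λ (z : Nat) → λ (ε : Nat) → succ ε) 1) 4
  ~> elimNat (λ (σ : Nat) → Nat) 4 (λ (j : Nat) → λ (z : Nat) → succ z) 1
  ~> (λ (σ : Nat) → λ (j : Nat) → succ j) 0 (elimNat (λ (z : Nat) → Nat) 4 (λ (ε : Nat) → λ (χ : Nat) → succ χ) 0)
  ~> (λ (σ : Nat) → succ σ) (elimNat (λ (j : Nat) → Nat) 4 (λ (z : Nat) → λ (ε : Nat) → succ ε) 0)
  ~> succ (elimNat (λ (σ : Nat) → Nat) 4 (λ (j : Nat) → λ (z : Nat) → succ z) 0)
  ~> 5
type:
  Nat


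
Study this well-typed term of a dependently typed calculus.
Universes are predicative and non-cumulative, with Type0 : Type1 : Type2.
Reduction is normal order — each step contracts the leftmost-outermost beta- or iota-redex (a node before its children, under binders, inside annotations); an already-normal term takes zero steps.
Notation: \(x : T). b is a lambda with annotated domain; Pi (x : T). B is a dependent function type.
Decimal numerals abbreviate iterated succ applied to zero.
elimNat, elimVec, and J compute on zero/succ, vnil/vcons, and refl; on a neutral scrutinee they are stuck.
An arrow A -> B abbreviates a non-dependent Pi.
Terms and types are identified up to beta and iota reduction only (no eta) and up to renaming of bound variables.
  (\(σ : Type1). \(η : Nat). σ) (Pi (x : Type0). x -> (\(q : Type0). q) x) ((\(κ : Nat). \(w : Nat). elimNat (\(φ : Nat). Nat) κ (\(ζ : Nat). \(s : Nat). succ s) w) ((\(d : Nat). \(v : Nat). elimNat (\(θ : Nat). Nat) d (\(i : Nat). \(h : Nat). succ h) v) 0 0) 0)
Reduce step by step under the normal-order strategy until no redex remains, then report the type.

normal-order reduction:
  (\(σ : Type1). \(η : Nat). σ) (Pi (x : Type0). x -> (\(q : Type0). q) x) ((\(κ : Nat). \(w : Nat). elimNat (\(φ : Nat). Nat) κ (\(ζ : Nat). \(s : Nat). succ s) w) ((\(d : Nat). \(v : Nat). elimNat (\(θ : Nat). Nat) d (\(i : Nat). \(h : Nat). succ h) v) 0 0) 0)
  ~> (\(σ : Nat). Pi (η : Type0). η -> (\(x : Type0). x) η) ((\(q : Nat). \(κ : Nat). elimNat (\(w : Nat). Nat) q (\(φ : Nat). \(ζ : Nat). succ ζ) κ) ((\(s : Nat). \(d : Nat). elimNat (\(v : Nat). Nat) s (\(θ : Nat). \(i : Nat). succ i) d) 0 0) 0)
  ~> Pi (σ : Type0). σ -> (\(η : Type0). η) σ
  ~> Pi (σ : Type0). σ -> σ
type:
  Type1


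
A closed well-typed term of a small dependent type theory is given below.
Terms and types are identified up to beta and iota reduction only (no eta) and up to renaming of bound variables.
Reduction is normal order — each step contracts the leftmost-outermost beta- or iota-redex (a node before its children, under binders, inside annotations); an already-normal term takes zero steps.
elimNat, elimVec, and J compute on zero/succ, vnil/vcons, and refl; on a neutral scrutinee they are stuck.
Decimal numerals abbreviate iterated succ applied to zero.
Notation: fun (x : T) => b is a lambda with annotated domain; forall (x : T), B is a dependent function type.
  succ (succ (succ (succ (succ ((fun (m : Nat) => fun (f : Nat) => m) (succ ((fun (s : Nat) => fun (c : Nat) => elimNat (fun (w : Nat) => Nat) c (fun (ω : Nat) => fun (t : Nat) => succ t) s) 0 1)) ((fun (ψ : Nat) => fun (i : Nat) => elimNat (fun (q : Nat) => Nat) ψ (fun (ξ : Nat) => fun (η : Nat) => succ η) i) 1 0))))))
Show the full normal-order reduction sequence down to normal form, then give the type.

normal-order reduction:
  succ (succ (succ (succ (succ ((fun (m : Nat) => fun (f : Nat) => m) (succ ((fun (s : Nat) => fun (c : Nat) => elimNat (fun (w : Nat) => Nat) c (fun (ω : Nat) => fun (t : Nat) => succ t) s) 0 1)) ((fun (ψ : Nat) => fun (i : Nat) => elimNat (fun (q : Nat) => Nat) ψ (fun (ξ : Nat) => fun (η : Nat) => succ η) i) 1 0))))))
  ~> succ (succ (succ (succ (succ ((fun (m : Nat) => succ ((fun (f : Nat) => fun (s : Nat) => elimNat (fun (c : Nat) => Nat) s (fun (w : Nat) => fun (ω : Nat) => succ ω) f) 0 1)) ((fun (t : Nat) => fun (ψ : Nat) => elimNat (fun (i : Nat) => Nat) t (fun (q : Nat) => fun (ξ : Nat) => succ ξ) ψ) 1 0))))))
  ~> succ (succ (succ (succ (succ (succ ((fun (m : Nat) => fun (f : Nat) => elimNat (fun (s : Nat) => Nat) f (fun (c : Nat) => fun (w : Nat) => succ w) m) 0 1))))))
  ~> succ (succ (succ (succ (succ (succ ((fun (m : Nat) => elimNat (fun (f : Nat) => Nat) m (fun (s : Nat) => fun (c : Nat) => succ c) 0) 1))))))
  ~> succ (succ (succ (succ (succ (succ (elimNat (fun (m : Nat) => Nat) 1 (fun (f : Nat) => fun (s : Nat) => succ s) 0))))))
  ~> 7
the term's type:
  Nat


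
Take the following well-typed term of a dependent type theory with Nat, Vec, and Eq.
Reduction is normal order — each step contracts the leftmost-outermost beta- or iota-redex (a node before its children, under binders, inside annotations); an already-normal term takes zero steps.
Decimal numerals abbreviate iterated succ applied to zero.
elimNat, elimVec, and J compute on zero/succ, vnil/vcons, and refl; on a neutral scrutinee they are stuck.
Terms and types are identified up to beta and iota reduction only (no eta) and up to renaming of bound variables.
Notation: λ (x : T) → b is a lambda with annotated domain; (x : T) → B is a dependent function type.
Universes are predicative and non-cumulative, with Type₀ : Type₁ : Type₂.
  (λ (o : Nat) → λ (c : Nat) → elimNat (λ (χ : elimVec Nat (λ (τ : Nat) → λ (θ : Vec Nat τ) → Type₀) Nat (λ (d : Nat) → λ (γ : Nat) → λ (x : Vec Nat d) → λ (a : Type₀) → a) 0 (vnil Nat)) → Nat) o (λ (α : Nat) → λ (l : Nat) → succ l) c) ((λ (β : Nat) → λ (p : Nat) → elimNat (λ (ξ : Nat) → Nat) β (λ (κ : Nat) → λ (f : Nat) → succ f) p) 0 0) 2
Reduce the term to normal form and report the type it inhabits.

reduced normal form:
  2
inferred type:
  Nat
observation: 12 normal-order steps separate the term from its normal form.


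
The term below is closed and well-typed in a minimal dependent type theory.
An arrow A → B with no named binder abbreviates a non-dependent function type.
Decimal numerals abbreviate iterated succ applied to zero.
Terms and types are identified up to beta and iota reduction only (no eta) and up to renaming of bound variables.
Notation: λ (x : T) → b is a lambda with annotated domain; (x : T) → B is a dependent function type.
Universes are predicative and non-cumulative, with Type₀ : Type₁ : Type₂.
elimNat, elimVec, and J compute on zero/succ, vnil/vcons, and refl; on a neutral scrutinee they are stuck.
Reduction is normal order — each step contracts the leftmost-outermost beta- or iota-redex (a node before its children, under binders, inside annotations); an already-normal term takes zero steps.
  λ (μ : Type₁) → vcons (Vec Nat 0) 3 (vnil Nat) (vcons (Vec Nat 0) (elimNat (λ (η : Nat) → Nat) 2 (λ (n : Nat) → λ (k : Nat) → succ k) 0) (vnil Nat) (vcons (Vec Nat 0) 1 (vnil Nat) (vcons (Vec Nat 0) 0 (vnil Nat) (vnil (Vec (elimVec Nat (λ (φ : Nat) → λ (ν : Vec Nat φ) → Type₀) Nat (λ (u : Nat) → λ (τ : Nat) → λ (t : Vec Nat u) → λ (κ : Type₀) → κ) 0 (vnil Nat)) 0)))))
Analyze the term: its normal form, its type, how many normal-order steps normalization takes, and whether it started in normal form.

reduced normal form:
  λ (μ : Type₁) → vcons (Vec Nat 0) 3 (vnil Nat) (vcons (Vec Nat 0) 2 (vnil Nat) (vcons (Vec Nat 0) 1 (vnil Nat) (vcons (Vec Nat 0) 0 (vnil Nat) (vnil (Vec Nat 0)))))
inferred type:
  Type₁ → Vec (Vec Nat 0) 4
steps to reach normal form (normal order): 2
already normal: no
first redex: an elimNat iota-redex


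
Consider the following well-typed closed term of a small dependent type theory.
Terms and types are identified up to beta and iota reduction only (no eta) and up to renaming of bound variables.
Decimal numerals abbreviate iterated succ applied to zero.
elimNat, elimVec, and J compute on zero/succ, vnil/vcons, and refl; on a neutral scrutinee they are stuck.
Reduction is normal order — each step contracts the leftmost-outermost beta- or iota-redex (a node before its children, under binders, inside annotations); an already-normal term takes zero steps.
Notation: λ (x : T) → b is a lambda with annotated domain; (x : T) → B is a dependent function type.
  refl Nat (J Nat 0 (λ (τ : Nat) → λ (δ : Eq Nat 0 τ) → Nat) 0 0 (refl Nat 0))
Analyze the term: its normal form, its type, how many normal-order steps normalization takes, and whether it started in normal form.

reduced normal form:
  refl Nat 0
the term's type:
  Eq Nat 0 0
reduction steps (normal order): 1
started in normal form: no
first redex: a J iota-redex


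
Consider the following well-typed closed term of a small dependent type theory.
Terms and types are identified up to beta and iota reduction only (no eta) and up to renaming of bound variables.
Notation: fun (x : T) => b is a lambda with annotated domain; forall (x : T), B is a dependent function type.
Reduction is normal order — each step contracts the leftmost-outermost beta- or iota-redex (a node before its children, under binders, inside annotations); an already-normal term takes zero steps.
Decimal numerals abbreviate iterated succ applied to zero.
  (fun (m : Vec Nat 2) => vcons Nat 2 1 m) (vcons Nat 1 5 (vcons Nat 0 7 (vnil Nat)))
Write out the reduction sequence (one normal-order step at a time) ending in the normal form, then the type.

normal-order reduction sequence:
  (fun (m : Vec Nat 2) => vcons Nat 2 1 m) (vcons Nat 1 5 (vcons Nat 0 7 (vnil Nat)))
  ~> vcons Nat 2 1 (vcons Nat 1 5 (vcons Nat 0 7 (vnil Nat)))
inferred type:
  Vec Nat 3


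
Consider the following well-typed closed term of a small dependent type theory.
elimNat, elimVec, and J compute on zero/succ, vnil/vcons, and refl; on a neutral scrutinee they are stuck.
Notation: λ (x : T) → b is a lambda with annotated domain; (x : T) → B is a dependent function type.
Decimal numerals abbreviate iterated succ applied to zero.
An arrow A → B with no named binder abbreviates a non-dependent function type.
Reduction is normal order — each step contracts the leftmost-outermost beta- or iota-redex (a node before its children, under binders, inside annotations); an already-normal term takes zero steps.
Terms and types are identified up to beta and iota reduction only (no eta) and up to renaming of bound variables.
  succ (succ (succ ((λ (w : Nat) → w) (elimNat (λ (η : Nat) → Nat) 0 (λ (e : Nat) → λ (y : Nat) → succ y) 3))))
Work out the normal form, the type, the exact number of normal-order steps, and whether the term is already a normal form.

resulting normal form:
  6
type:
  Nat
reduction steps (normal order): 11
term was already normal: no
first contracted redex: a beta-redex


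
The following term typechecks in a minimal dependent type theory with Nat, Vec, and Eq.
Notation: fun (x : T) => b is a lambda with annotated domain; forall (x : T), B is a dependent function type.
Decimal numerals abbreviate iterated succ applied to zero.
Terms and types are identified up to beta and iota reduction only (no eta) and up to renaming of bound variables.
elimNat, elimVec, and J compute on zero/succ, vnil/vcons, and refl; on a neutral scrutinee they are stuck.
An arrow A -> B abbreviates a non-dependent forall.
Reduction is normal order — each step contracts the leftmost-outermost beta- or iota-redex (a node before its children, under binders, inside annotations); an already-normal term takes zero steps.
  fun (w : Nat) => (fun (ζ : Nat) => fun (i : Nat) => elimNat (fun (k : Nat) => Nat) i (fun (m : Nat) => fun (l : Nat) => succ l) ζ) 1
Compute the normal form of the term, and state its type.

reduced normal form:
  fun (w : Nat) => fun (ζ : Nat) => succ ζ
inferred type:
  Nat -> Nat -> Nat


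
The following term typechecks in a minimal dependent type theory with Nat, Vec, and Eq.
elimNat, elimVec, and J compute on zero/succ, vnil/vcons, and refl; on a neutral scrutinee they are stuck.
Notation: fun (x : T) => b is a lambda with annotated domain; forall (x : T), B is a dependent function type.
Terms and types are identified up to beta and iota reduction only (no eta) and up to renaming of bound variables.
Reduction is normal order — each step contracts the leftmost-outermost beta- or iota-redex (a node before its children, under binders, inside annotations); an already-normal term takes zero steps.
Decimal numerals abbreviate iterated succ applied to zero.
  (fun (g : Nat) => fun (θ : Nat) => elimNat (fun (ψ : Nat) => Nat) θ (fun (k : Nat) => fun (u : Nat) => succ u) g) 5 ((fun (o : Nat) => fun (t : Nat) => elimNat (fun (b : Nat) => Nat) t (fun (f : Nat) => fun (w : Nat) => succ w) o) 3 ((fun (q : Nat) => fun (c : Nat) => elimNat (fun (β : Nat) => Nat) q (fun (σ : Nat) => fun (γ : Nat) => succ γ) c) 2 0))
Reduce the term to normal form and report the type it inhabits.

resulting normal form:
  10
the term's type:
  Nat


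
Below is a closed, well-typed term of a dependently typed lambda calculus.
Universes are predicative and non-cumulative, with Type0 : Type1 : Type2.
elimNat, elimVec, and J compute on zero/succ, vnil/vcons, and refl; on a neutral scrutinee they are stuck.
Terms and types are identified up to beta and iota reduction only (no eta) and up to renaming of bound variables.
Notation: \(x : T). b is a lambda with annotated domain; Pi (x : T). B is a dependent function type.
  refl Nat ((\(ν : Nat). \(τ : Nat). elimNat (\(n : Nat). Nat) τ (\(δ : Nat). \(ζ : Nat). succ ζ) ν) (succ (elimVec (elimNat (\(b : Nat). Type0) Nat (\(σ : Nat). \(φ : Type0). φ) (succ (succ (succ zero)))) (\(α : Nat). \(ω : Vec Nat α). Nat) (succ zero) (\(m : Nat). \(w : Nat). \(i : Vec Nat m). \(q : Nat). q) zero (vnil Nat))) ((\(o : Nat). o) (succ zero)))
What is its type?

type:
  Eq Nat (succ (succ (succ zero))) (succ (succ (succ zero)))


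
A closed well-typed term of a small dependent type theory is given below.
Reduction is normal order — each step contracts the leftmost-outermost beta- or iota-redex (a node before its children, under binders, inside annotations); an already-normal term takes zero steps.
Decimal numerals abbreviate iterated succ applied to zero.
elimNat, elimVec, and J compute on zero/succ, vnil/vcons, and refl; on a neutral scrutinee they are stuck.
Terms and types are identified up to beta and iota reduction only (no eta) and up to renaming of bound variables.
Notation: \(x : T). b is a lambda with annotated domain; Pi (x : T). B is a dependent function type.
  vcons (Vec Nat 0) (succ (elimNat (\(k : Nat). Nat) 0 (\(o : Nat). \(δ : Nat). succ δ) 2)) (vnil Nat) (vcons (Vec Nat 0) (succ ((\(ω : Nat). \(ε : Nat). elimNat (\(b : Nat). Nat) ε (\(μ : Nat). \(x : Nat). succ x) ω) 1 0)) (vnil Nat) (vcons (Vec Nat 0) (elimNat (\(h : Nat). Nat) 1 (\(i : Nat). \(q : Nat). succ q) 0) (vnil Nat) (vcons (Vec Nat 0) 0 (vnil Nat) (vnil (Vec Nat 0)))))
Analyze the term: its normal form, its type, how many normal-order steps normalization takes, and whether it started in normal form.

reduced normal form:
  vcons (Vec Nat 0) 3 (vnil Nat) (vcons (Vec Nat 0) 2 (vnil Nat) (vcons (Vec Nat 0) 1 (vnil Nat) (vcons (Vec Nat 0) 0 (vnil Nat) (vnil (Vec Nat 0)))))
type:
  Vec (Vec Nat 0) 4
steps to reach normal form (normal order): 14
term was already normal: no
first contracted redex: an elimNat iota-redex


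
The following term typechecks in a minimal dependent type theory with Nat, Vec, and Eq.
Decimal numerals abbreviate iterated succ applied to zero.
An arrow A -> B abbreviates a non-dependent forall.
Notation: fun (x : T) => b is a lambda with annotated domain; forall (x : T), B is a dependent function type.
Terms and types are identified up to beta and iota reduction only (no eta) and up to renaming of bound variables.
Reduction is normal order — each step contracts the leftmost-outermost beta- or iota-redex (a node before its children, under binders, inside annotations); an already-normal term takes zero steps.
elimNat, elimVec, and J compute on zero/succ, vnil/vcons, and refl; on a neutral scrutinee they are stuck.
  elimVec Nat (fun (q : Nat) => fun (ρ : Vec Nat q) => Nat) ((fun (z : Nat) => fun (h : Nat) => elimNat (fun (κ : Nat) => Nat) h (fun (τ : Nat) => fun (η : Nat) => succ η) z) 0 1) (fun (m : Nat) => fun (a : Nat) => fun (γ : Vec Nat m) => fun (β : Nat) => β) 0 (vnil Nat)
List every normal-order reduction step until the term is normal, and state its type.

normal-order reduction sequence:
  elimVec Nat (fun (q : Nat) => fun (ρ : Vec Nat q) => Nat) ((fun (z : Nat) => fun (h : Nat) => elimNat (fun (κ : Nat) => Nat) h (fun (τ : Nat) => fun (η : Nat) => succ η) z) 0 1) (fun (m : Nat) => fun (a : Nat) => fun (γ : Vec Nat m) => fun (β : Nat) => β) 0 (vnil Nat)
  ~> (fun (q : Nat) => fun (ρ : Nat) => elimNat (fun (z : Nat) => Nat) ρ (fun (h : Nat) => fun (κ : Nat) => succ κ) q) 0 1
  ~> (fun (q : Nat) => elimNat (fun (ρ : Nat) => Nat) q (fun (z : Nat) => fun (h : Nat) => succ h) 0) 1
  ~> elimNat (fun (q : Nat) => Nat) 1 (fun (ρ : Nat) => fun (z : Nat) => succ z) 0
  ~> 1
the term's type:
  Nat


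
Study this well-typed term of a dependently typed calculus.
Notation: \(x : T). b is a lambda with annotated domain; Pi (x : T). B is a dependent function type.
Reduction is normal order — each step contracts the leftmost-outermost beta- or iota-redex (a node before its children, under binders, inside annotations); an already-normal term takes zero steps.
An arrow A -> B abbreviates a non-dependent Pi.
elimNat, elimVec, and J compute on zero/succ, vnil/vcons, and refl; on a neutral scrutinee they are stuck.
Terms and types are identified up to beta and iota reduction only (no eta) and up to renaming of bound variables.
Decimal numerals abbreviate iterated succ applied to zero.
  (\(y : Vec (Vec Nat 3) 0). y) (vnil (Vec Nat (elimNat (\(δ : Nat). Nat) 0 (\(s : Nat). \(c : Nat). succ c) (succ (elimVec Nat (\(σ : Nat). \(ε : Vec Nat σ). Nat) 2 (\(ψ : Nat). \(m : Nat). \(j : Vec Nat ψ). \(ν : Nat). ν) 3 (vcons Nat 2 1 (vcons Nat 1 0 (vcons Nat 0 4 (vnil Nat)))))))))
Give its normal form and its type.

resulting normal form:
  vnil (Vec Nat 3)
the term's type:
  Vec (Vec Nat 3) 0
observation: 27 normal-order steps normalize the term, beginning with a beta-redex.


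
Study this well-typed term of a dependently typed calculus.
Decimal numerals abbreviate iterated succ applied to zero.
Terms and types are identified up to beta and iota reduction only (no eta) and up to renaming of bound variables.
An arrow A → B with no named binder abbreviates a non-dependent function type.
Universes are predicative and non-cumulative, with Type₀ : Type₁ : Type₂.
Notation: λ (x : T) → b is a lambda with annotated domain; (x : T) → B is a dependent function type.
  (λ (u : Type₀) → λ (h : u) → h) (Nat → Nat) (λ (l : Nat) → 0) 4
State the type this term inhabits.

inferred type:
  Nat


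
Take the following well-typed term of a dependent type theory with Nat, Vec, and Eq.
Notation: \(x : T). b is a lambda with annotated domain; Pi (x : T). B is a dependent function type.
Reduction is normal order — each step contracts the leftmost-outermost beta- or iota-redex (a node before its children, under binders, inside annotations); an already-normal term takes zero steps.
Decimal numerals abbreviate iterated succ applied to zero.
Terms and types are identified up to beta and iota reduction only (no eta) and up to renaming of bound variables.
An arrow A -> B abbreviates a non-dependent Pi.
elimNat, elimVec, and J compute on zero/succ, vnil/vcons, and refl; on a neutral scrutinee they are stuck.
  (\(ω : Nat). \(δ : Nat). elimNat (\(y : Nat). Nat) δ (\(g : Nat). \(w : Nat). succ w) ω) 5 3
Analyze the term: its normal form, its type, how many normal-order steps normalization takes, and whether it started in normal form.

reduced normal form:
  8
the term's type:
  Nat
normal-order step count: 18
started in normal form: no
first redex: a beta-redex


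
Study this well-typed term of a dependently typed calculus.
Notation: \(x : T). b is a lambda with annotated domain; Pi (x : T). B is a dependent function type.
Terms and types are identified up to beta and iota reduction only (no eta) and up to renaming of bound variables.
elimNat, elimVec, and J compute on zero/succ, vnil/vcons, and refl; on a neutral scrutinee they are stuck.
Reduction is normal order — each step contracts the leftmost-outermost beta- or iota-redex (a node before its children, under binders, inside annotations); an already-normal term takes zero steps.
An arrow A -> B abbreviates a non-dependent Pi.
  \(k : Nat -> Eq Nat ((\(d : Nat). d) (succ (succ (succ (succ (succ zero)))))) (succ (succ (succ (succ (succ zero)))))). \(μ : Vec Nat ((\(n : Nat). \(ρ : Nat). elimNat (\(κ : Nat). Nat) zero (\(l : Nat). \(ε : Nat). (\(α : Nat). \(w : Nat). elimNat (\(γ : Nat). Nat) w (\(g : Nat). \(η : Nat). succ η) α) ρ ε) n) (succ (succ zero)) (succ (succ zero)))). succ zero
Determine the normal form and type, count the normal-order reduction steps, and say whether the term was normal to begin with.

resulting normal form:
  \(k : Nat -> Eq Nat (succ (succ (succ (succ (succ zero))))) (succ (succ (succ (succ (succ zero)))))). \(d : Vec Nat (succ (succ (succ (succ zero))))). succ zero
inferred type:
  (Nat -> Eq Nat (succ (succ (succ (succ (succ zero))))) (succ (succ (succ (succ (succ zero)))))) -> Vec Nat (succ (succ (succ (succ zero)))) -> Nat
reduction steps (normal order): 28
term was already normal: no
first contracted redex: a beta-redex


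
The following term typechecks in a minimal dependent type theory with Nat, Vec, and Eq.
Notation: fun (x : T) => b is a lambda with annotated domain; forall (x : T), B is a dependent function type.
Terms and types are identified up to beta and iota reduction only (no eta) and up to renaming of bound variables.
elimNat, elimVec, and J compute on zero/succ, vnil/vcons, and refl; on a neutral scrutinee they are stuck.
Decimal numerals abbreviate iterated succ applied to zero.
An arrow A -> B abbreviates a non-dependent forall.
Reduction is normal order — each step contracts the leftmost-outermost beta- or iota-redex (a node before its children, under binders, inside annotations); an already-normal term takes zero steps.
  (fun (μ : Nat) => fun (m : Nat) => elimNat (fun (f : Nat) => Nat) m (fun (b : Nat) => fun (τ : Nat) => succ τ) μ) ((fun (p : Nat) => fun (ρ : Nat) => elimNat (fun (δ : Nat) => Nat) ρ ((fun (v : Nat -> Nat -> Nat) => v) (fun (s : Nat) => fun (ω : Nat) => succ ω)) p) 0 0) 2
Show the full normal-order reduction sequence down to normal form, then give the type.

reduction (normal order):
  (fun (μ : Nat) => fun (m : Nat) => elimNat (fun (f : Nat) => Nat) m (fun (b : Nat) => fun (τ : Nat) => succ τ) μ) ((fun (p : Nat) => fun (ρ : Nat) => elimNat (fun (δ : Nat) => Nat) ρ ((fun (v : Nat -> Nat -> Nat) => v) (fun (s : Nat) => fun (ω : Nat) => succ ω)) p) 0 0) 2
  ~> (fun (μ : Nat) => elimNat (fun (m : Nat) => Nat) μ (fun (f : Nat) => fun (b : Nat) => succ b) ((fun (τ : Nat) => fun (p : Nat) => elimNat (fun (ρ : Nat) => Nat) p ((fun (δ : Nat -> Nat -> Nat) => δ) (fun (v : Nat) => fun (s : Nat) => succ s)) τ) 0 0)) 2
  ~> elimNat (fun (μ : Nat) => Nat) 2 (fun (m : Nat) => fun (f : Nat) => succ f) ((fun (b : Nat) => fun (τ : Nat) => elimNat (fun (p : Nat) => Nat) τ ((fun (ρ : Nat -> Nat -> Nat) => ρ) (fun (δ : Nat) => fun (v : Nat) => succ v)) b) 0 0)
  ~> elimNat (fun (μ : Nat) => Nat) 2 (fun (m : Nat) => fun (f : Nat) => succ f) ((fun (b : Nat) => elimNat (fun (τ : Nat) => Nat) b ((fun (p : Nat -> Nat -> Nat) => p) (fun (ρ : Nat) => fun (δ : Nat) => succ δ)) 0) 0)
  ~> elimNat (fun (μ : Nat) => Nat) 2 (fun (m : Nat) => fun (f : Nat) => succ f) (elimNat (fun (b : Nat) => Nat) 0 ((fun (τ : Nat -> Nat -> Nat) => τ) (fun (p : Nat) => fun (ρ : Nat) => succ ρ)) 0)
  ~> elimNat (fun (μ : Nat) => Nat) 2 (fun (m : Nat) => fun (f : Nat) => succ f) 0
  ~> 2
type:
  Nat


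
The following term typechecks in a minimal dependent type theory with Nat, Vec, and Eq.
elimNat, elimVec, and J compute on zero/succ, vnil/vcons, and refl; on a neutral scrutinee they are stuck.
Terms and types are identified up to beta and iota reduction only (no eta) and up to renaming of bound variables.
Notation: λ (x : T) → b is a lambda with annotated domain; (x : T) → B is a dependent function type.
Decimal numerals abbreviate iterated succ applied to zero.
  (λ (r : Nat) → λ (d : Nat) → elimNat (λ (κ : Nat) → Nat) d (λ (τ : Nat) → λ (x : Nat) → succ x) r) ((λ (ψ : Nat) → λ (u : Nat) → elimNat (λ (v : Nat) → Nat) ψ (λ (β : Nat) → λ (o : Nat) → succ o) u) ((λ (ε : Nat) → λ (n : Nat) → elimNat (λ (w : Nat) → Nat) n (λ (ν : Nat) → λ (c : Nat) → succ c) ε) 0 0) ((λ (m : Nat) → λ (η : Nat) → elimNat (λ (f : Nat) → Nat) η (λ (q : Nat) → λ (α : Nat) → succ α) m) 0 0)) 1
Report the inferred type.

type:
  Nat
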